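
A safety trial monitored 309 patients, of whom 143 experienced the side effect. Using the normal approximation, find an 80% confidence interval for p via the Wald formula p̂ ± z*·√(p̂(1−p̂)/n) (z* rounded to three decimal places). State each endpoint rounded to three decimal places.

(0.426, 0.499)

Sample proportion p̂ = 143/309 = 0.46278.
SE = √(p̂(1−p̂)/n) = √(0.248615/309) = 0.028365.
The 80% critical value is z* = 1.282.
Margin = 1.282·0.028365 = 0.03636.
So the interval runs from 0.426 to 0.499.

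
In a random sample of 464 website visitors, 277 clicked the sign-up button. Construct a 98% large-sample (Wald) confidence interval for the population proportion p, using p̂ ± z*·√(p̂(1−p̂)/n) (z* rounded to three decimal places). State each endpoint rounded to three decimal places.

(0.544, 0.650)

p̂ = 277/464 = 0.59698.
Standard error of p̂: √(0.240594/464) = √0.000518522 = 0.022771.
For 98% confidence, z* = 2.326.
Margin of error: 2.326 × 0.022771 = 0.05297.
Interval: 0.59698 ± 0.05297 → (0.544, 0.650).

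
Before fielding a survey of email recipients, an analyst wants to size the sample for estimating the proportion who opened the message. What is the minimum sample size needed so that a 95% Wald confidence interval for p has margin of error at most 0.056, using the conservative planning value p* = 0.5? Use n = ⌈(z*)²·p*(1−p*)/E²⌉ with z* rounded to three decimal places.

For 95% confidence, z* = 1.960.
p*(1−p*) = 0.50·0.50 = 0.2500.
(z*)²·p*(1−p*)/E² = 3.841600·0.2500/0.003136 = 306.250.
⌈306.250⌉ = 307.

n = 307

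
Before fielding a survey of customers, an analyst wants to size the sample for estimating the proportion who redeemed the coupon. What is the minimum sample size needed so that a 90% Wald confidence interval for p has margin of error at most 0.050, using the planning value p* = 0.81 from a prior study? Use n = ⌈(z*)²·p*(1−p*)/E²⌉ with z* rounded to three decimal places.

The 90% critical value is z* = 1.645.
p*(1−p*) = 0.81·0.19 = 0.1539.
Required n before rounding: 2.706025 × 0.1539 / 0.050² = 166.583.
⌈166.583⌉ = 167.

n = 167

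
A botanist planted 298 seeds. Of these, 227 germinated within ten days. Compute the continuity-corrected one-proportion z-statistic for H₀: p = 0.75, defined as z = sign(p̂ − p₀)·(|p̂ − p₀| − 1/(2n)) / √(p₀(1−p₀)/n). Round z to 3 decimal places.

The sample proportion is 227/298 = 0.76174. p̂ − p₀ = 0.011745.
1/(2n) = 0.001678.
Corrected numerator: |0.011745| − 0.001678 = 0.010067.
Under H₀, SE = √(p₀(1−p₀)/n) = √(0.75·0.25/298) = √0.000629195 = 0.025084.
z = (+)0.010067/0.025084 = 0.401.

z = 0.401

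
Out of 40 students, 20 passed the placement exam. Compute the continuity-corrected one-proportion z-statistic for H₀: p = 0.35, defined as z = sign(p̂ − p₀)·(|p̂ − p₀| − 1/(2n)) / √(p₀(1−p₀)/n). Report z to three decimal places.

z = 1.823

Sample proportion p̂ = 20/40 = 0.50000. p̂ − p₀ = 0.150000.
Continuity correction 1/(2n) = 1/80 = 0.012500.
Corrected numerator: |0.150000| − 0.012500 = 0.137500.
Under H₀, SE = √(p₀(1−p₀)/n) = √(0.35·0.65/40) = √0.005687500 = 0.075416.
z = +0.137500/0.075416 = 1.823.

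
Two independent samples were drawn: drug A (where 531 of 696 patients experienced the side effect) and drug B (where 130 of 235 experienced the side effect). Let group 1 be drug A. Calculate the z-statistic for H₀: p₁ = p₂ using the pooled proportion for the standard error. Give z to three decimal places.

z = 6.126

Sample proportions: p̂₁ = 531/696 = 0.76293 and p̂₂ = 130/235 = 0.55319.
Pooled p̂ = (531+130)/(696+235) = 661/931 = 0.70999.
SE = √[p̂(1−p̂)(1/n₁+1/n₂)] = √[0.70999·0.29001·(1/696+1/235)] ≈ 0.034235.
z = (p̂₁ − p̂₂)/SE = (0.76293 − 0.55319)/0.034235 = 0.20974/0.034235 = 6.126.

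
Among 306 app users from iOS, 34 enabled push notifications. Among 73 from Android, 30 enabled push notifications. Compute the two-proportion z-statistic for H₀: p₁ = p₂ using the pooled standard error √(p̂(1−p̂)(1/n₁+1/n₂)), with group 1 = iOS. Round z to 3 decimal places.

Sample proportions: p̂₁ = 34/306 = 0.11111 and p̂₂ = 30/73 = 0.41096.
Pooled p̂ = (34+30)/(306+73) = 64/379 = 0.16887.
Pooled SE = √[0.1403499·0.01696660] ≈ 0.048798.
z = (p̂₁ − p̂₂)/SE = (0.11111 − 0.41096)/0.048798 = -0.29985/0.048798 = -6.145.

z = -6.145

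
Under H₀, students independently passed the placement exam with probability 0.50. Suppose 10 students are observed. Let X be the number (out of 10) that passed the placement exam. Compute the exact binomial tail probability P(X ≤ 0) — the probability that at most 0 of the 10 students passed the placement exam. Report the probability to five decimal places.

X ~ Binomial(n=10, p=0.50).
P(X ≤ 0) = C(10,0)·0.50^0·0.50^10.
= 0.000977 = 0.00098.

P = 0.00098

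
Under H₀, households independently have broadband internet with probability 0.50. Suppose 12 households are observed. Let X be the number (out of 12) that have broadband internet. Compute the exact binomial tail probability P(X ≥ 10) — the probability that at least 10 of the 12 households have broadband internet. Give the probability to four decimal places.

X ~ Binomial(n=12, p=0.50).
P(X ≥ 10) = C(12,10)·0.50^10·0.50^2 + C(12,11)·0.50^11·0.50^1 + C(12,12)·0.50^12·0.50^0.
= 0.016113 + 0.002930 + 0.000244 = 0.0193.

P = 0.0193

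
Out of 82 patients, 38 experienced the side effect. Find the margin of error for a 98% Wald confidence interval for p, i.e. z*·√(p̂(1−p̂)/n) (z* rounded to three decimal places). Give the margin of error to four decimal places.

ME = 0.1281

Sample proportion p̂ = 38/82 = 0.46341.
SE = √(p̂(1−p̂)/n) = √(0.248662/82) = 0.055068.
For 98% confidence, z* = 2.326.
Margin of error = z*·SE = 2.326 × 0.055068 = 0.1281.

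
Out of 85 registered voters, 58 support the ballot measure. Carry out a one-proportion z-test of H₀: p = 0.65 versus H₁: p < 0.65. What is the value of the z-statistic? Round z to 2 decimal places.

With x = 58 successes in n = 85, p̂ = 0.68235.
SE₀ = √(0.65·0.35/85) = 0.051735.
z = (p̂ − p₀)/SE = (0.68235 − 0.65)/0.051735 = 0.63.

z = 0.63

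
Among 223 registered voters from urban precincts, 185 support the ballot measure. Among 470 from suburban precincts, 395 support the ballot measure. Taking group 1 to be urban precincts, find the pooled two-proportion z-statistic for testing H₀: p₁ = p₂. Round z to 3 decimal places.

p̂₁ = 185/223 = 0.82960, p̂₂ = 395/470 = 0.84043.
Pooled p̂ = (185+395)/(223+470) = 580/693 = 0.83694.
SE = √[p̂(1−p̂)(1/n₁+1/n₂)] = √[0.83694·0.16306·(1/223+1/470)] ≈ 0.030039.
z = (p̂₁ − p̂₂)/SE = (0.82960 − 0.84043)/0.030039 = -0.01083/0.030039 = -0.361.

z = -0.361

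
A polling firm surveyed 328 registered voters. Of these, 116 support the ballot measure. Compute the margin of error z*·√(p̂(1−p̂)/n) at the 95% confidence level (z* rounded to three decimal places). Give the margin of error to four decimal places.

The sample proportion is 116/328 = 0.35366.
SE = √(p̂(1−p̂)/n) = √(0.228584/328) = 0.026399.
For 95% confidence, z* = 1.960.
Margin of error = z*·SE = 1.960 × 0.026399 = 0.0517.

ME = 0.0517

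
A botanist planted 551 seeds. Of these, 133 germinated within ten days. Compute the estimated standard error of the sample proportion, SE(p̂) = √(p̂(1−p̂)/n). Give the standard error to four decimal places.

The sample proportion is 133/551 = 0.24138.
p̂(1−p̂) = 0.24138·0.75862 = 0.183116.
Dividing by n and taking the root: √0.000332334 = 0.0182.

SE = 0.0182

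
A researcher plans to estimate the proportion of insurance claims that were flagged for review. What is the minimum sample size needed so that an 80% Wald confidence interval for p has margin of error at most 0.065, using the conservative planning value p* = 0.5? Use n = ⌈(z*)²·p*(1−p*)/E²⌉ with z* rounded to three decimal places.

n = 98

z* = 1.282 at the 80% level.
p*(1−p*) = 0.2500.
(z*)²·p*(1−p*)/E² = 1.643524·0.2500/0.004225 = 97.250.
⌈97.250⌉ = 98.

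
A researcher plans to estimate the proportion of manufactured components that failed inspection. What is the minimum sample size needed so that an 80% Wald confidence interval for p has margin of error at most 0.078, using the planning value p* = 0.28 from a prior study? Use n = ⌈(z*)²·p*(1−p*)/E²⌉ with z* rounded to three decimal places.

The 80% critical value is z* = 1.282.
p*(1−p*) = 0.28·0.72 = 0.2016.
Required n before rounding: 1.643524 × 0.2016 / 0.078² = 54.460.
Rounding up, n = 55.

n = 55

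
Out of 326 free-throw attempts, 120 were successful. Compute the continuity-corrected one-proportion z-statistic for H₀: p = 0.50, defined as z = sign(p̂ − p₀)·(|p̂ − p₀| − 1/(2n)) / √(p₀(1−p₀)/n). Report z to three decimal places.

Sample proportion p̂ = 120/326 = 0.36810. p̂ − p₀ = -0.131902.
Continuity correction 1/(2n) = 1/652 = 0.001534.
Corrected numerator: |-0.131902| − 0.001534 = 0.130368.
Under H₀, SE = √(p₀(1−p₀)/n) = √(0.50·0.50/326) = √0.000766871 = 0.027692.
z = (−)0.130368/0.027692 = -4.708.

z = -4.708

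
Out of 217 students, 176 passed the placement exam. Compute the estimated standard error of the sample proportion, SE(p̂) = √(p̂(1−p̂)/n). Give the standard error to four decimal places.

Sample proportion p̂ = 176/217 = 0.81106.
p̂(1−p̂) = 0.81106·0.18894 = 0.153242.
SE = √(0.153242/217) = 0.0266.

SE = 0.0266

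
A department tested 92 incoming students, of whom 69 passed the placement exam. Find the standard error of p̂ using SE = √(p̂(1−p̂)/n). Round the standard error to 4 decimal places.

SE = 0.0451

p̂ = 69/92 = 0.75000.
p̂(1−p̂) = 0.187500.
Dividing by n and taking the root: √0.002038043 = 0.0451.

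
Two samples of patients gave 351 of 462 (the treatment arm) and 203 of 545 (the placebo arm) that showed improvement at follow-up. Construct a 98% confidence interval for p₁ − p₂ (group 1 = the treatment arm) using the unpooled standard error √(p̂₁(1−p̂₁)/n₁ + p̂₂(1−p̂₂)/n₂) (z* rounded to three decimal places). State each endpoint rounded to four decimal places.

(0.3205, 0.4540)

p̂₁ = 0.75974, p̂₂ = 0.37248, so the observed difference is 0.38726.
SE = √(0.000395097 + 0.000428877) = √0.000823974 = 0.028705.
z* = 2.326 at the 98% level. Margin of error = 0.06677.
Interval: 0.38726 ± 0.06677 → (0.3205, 0.4540).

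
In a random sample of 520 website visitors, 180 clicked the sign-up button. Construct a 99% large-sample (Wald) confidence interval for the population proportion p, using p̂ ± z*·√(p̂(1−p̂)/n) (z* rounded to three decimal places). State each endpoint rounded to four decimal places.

p̂ = 180/520 = 0.34615.
SE(p̂) = √(0.34615·0.65385/520) = 0.020863.
z* = 2.576 at the 99% level.
Margin = 2.576·0.020863 = 0.05374.
CI: 0.34615 ± 0.05374 = (0.2924, 0.3999).

(0.2924, 0.3999)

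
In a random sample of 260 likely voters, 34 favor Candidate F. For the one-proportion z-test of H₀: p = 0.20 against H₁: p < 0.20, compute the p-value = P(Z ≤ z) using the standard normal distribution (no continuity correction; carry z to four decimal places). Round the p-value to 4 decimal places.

The sample proportion is 34/260 = 0.13077.
Null standard error: √(0.20·0.80/260) = √0.000615385 = 0.024807.
z = (p̂ − p₀)/SE = (34/260 − 0.20)/0.024807 ≈ -2.7908.
p-value = P(Z ≤ z) with z = -2.7908 → 0.0026.

p-value = 0.0026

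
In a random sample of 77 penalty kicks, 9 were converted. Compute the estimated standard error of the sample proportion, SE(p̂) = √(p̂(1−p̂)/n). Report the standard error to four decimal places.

SE = 0.0366

The sample proportion is 9/77 = 0.11688.
p̂(1−p̂) = 0.103219.
Dividing by n and taking the root: √0.001340506 = 0.0366.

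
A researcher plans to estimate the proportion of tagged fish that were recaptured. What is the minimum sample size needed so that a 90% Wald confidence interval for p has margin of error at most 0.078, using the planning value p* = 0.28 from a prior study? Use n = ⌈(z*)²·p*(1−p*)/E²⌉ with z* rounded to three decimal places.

z* = 1.645 at the 90% level.
p*(1−p*) = 0.28·0.72 = 0.2016.
(z*)²·p*(1−p*)/E² = 2.706025·0.2016/0.006084 = 89.667.
⌈89.667⌉ = 90.

n = 90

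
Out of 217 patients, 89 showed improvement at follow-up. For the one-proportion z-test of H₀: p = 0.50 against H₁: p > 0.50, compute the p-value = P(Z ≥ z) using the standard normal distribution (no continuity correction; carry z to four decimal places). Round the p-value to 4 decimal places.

p-value = 0.9959

Sample proportion p̂ = 89/217 = 0.41014.
Null standard error: √(0.50·0.50/217) = √0.001152074 = 0.033942.
z = (p̂ − p₀)/SE = (89/217 − 0.50)/0.033942 ≈ -2.6475.
p-value = P(Z ≥ z) with z = -2.6475 → 0.9959.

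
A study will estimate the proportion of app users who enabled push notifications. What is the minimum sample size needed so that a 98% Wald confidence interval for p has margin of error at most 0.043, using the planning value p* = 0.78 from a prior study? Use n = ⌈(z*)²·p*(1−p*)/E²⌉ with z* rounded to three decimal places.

The 98% critical value is z* = 2.326.
p*(1−p*) = 0.1716.
(z*)²·p*(1−p*)/E² = 5.410276·0.1716/0.001849 = 502.111.
Rounding up, n = 503.

n = 503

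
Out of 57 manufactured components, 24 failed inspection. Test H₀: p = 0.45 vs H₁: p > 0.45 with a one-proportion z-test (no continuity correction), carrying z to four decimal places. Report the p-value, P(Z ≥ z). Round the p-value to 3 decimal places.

p̂ = 24/57 = 0.42105.
Null standard error: √(0.45·0.55/57) = √0.004342105 = 0.065895.
z = (p̂ − p₀)/SE = (24/57 − 0.45)/0.065895 ≈ -0.4393.
p-value = P(Z ≥ z) with z = -0.4393 → 0.670.

p-value = 0.670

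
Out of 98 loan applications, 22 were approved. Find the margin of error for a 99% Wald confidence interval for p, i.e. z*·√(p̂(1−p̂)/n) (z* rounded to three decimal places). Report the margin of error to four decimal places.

ME = 0.1086

Sample proportion p̂ = 22/98 = 0.22449.
Standard error of p̂: √(0.174094/98) = √0.001776471 = 0.042148.
z* = 2.576 at the 99% level.
So ME = 0.1086.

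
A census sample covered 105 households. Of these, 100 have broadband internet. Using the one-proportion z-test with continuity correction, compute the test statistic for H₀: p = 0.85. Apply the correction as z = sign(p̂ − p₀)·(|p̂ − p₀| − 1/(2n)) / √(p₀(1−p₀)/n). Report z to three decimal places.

z = 2.801

With x = 100 successes in n = 105, p̂ = 0.95238. p̂ − p₀ = 0.102381.
Continuity correction 1/(2n) = 1/210 = 0.004762.
Corrected numerator: |0.102381| − 0.004762 = 0.097619.
Under H₀, SE = √(p₀(1−p₀)/n) = √(0.85·0.15/105) = √0.001214286 = 0.034847.
z = (+)0.097619/0.034847 = 2.801.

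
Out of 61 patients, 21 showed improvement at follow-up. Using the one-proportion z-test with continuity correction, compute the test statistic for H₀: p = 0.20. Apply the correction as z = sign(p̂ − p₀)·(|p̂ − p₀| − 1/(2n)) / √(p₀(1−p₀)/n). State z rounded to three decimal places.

p̂ = 21/61 = 0.34426. p̂ − p₀ = 0.144262.
1/(2n) = 0.008197.
Corrected numerator: |0.144262| − 0.008197 = 0.136065.
SE₀ = √(0.20·0.80/61) = 0.051215.
z = +0.136065/0.051215 = 2.657.

z = 2.657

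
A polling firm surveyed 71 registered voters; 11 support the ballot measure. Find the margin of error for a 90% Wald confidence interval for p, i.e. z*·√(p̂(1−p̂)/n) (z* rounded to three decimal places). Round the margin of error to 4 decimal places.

The sample proportion is 11/71 = 0.15493.
SE(p̂) = √(0.15493·0.84507/71) = 0.042942.
z* = 1.645 at the 90% level.
So ME = 0.0706.

ME = 0.0706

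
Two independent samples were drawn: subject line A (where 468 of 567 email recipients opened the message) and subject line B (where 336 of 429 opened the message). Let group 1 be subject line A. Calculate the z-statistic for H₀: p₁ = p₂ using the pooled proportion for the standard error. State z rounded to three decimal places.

z = 1.671

Sample proportions: p̂₁ = 468/567 = 0.82540 and p̂₂ = 336/429 = 0.78322.
Pooled p̂ = (468+336)/(567+429) = 804/996 = 0.80723.
Pooled SE = √[0.1556104·0.00409467] ≈ 0.025242.
z = 0.04218/0.025242 = 1.671.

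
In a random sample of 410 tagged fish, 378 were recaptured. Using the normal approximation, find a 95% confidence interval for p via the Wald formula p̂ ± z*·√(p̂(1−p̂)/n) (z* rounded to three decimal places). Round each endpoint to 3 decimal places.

p̂ = 378/410 = 0.92195.
SE = √(p̂(1−p̂)/n) = √(0.071957/410) = 0.013248.
The 95% critical value is z* = 1.960.
Margin = 1.960·0.013248 = 0.02597.
Interval: 0.92195 ± 0.02597 → (0.896, 0.948).

(0.896, 0.948)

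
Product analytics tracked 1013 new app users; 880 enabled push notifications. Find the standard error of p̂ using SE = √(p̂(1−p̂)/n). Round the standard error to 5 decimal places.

SE = 0.01061

The sample proportion is 880/1013 = 0.86871.
p̂(1−p̂) = 0.86871·0.13129 = 0.114053.
SE = √(0.114053/1013) = 0.01061.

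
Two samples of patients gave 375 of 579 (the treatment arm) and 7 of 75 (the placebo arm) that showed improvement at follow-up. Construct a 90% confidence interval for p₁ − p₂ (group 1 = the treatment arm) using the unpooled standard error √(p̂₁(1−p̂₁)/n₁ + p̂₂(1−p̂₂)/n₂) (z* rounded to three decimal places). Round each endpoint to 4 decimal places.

(0.4902, 0.6185)

p̂₁ = 375/579 = 0.64767, p̂₂ = 7/75 = 0.09333; p̂₁ − p̂₂ = 0.55434.
Unpooled SE = √(p̂₁(1−p̂₁)/n₁ + p̂₂(1−p̂₂)/n₂) = √(0.000394118 + 0.001128296) = 0.039018.
The 90% critical value is z* = 1.645. Margin = 1.645·0.039018 = 0.06418.
So the interval runs from 0.4902 to 0.6185.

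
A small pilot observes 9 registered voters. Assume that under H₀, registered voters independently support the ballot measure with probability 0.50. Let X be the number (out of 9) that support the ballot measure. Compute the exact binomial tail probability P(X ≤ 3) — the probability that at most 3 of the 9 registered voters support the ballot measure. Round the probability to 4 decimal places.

X ~ Binomial(n=9, p=0.50).
P(X ≤ 3) = C(9,0)·0.50^0·0.50^9 + C(9,1)·0.50^1·0.50^8 + C(9,2)·0.50^2·0.50^7 + C(9,3)·0.50^3·0.50^6.
= 0.001953 + 0.017578 + 0.070312 + 0.164062 = 0.2539.

P = 0.2539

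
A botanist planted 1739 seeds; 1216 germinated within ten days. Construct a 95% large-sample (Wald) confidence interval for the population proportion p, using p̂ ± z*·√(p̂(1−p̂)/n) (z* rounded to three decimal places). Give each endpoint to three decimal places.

With x = 1216 successes in n = 1739, p̂ = 0.69925.
SE(p̂) = √(0.69925·0.30075/1739) = 0.010997.
The 95% critical value is z* = 1.960.
Margin of error: 1.960 × 0.010997 = 0.02155.
Interval: 0.69925 ± 0.02155 → (0.678, 0.721).

(0.678, 0.721)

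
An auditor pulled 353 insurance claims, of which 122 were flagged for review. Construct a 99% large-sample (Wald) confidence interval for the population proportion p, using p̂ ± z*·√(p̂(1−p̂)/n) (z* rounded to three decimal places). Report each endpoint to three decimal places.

The sample proportion is 122/353 = 0.34561.
Standard error of p̂: √(0.226163/353) = √0.000640690 = 0.025312.
z* = 2.576 at the 99% level.
Margin = 2.576·0.025312 = 0.06520.
CI: 0.34561 ± 0.06520 = (0.280, 0.411).

(0.280, 0.411)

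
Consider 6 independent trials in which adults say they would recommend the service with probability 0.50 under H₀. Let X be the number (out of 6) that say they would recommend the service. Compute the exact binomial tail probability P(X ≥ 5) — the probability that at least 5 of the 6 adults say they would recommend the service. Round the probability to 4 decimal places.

P = 0.1094

X is binomial with n = 6 and p = 0.50.
P(X ≥ 5) = C(6,5)·0.50^5·0.50^1 + C(6,6)·0.50^6·0.50^0.
= 0.093750 + 0.015625 = 0.1094.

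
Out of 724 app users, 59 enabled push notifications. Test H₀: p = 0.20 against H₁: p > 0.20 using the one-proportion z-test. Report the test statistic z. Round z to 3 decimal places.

p̂ = 59/724 = 0.08149.
Under H₀, SE = √(p₀(1−p₀)/n) = √(0.20·0.80/724) = √0.000220994 = 0.014866.
Test statistic: z = -0.11851/0.014866 = -7.972.

z = -7.972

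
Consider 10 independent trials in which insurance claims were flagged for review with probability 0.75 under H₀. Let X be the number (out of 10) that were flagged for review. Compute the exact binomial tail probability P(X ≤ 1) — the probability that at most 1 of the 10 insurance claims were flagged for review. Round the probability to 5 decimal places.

P = 0.00003

X is binomial with n = 10 and p = 0.75.
P(X ≤ 1) = C(10,0)·0.75^0·0.25^10 + C(10,1)·0.75^1·0.25^9.
= 0.000001 + 0.000029 = 0.00003.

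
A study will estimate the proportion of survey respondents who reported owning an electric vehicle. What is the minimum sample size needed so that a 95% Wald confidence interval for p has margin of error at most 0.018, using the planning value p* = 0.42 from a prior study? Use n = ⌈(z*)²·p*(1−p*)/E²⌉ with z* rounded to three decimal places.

For 95% confidence, z* = 1.960.
p*(1−p*) = 0.42·0.58 = 0.2436.
Required n before rounding: 3.841600 × 0.2436 / 0.018² = 2888.314.
⌈2888.314⌉ = 2889.

n = 2889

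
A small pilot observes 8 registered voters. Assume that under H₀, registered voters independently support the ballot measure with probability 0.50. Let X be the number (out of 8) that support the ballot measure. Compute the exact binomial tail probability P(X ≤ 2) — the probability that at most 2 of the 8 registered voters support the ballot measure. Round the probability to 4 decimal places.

X is binomial with n = 8 and p = 0.50.
P(X ≤ 2) = C(8,0)·0.50^0·0.50^8 + C(8,1)·0.50^1·0.50^7 + C(8,2)·0.50^2·0.50^6.
= 0.003906 + 0.031250 + 0.109375 = 0.1445.

P = 0.1445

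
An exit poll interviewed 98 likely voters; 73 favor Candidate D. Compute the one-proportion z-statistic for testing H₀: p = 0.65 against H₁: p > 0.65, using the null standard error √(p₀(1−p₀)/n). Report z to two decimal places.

With x = 73 successes in n = 98, p̂ = 0.74490.
Under H₀, SE = √(p₀(1−p₀)/n) = √(0.65·0.35/98) = √0.002321429 = 0.048181.
Test statistic: z = 0.09490/0.048181 = 1.97.

z = 1.97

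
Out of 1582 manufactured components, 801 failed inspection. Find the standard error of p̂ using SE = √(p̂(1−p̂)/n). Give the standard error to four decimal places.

SE = 0.0126

Sample proportion p̂ = 801/1582 = 0.50632.
p̂(1−p̂) = 0.249960.
Dividing by n and taking the root: √0.000158003 = 0.0126.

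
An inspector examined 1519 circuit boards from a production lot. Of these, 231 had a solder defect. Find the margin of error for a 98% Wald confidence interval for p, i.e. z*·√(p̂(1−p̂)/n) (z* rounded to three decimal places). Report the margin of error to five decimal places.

The sample proportion is 231/1519 = 0.15207.
SE = √(p̂(1−p̂)/n) = √(0.128947/1519) = 0.009214.
z* = 2.326 at the 98% level.
So ME = 0.02143.

ME = 0.02143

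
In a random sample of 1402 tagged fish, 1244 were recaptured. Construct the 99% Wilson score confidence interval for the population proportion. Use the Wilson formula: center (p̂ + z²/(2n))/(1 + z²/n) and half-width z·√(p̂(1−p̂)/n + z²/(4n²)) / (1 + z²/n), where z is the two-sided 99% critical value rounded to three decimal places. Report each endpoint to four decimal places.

(0.8637, 0.9073)

Here p̂ = 1244/1402 = 0.88730 and z = 2.576 (z² = 6.635776).
1 + z²/n = 1.004733.
Adjusted center: (0.88730 + z²/(2n))/1.004733 = 0.88548.
Radicand: p̂(1−p̂)/n + z²/(4n²) = 0.000071324 + 0.000000844 = 0.000072168.
Half-width = z·√(radicand)/denom = 2.576·0.008495/1.004733 = 0.02178.
Interval: 0.88548 ± 0.02178 → (0.8637, 0.9073).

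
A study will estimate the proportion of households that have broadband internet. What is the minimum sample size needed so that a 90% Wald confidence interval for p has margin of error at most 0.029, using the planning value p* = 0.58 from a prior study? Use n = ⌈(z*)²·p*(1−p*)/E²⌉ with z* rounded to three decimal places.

For 90% confidence, z* = 1.645.
p*(1−p*) = 0.58·0.42 = 0.2436.
(z*)²·p*(1−p*)/E² = 2.706025·0.2436/0.000841 = 783.814.
Rounding up, n = 784.

n = 784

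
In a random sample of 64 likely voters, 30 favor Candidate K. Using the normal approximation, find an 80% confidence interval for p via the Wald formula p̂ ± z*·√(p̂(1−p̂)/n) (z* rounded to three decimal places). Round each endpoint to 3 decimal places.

(0.389, 0.549)

p̂ = 30/64 = 0.46875.
Standard error of p̂: √(0.249023/64) = √0.003890991 = 0.062378.
For 80% confidence, z* = 1.282.
Margin of error: 1.282 × 0.062378 = 0.07997.
CI: 0.46875 ± 0.07997 = (0.389, 0.549).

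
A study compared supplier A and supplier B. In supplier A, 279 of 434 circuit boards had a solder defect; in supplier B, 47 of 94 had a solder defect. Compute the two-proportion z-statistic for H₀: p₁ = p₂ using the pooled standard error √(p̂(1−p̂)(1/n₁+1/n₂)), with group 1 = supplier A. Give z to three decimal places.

z = 2.584

p̂₁ = 279/434 = 0.64286, p̂₂ = 47/94 = 0.50000.
Pooling: p̂ = 326/528 = 0.61742.
Pooled SE = √[0.2362115·0.01294245] ≈ 0.055292.
z = (p̂₁ − p̂₂)/SE = (0.64286 − 0.50000)/0.055292 = 0.14286/0.055292 = 2.584.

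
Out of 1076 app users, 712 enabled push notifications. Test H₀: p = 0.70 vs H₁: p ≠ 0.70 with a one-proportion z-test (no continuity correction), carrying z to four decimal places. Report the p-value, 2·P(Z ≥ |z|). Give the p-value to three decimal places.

Sample proportion p̂ = 712/1076 = 0.66171.
Null standard error: √(0.70·0.30/1076) = √0.000195167 = 0.013970.
Test statistic (full precision, shown to 4 dp): z = (712/1076 − 0.70)/SE₀ ≈ -2.7408.
p-value = 2·P(Z ≥ |z|) with z = -2.7408 → 0.006.

p-value = 0.006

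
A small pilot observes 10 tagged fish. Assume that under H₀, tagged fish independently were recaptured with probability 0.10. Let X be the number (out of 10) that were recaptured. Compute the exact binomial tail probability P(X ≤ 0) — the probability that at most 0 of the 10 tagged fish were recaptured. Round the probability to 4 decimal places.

X is binomial with n = 10 and p = 0.10.
P(X ≤ 0) = C(10,0)·0.10^0·0.90^10.
= 0.348678 = 0.3487.

P = 0.3487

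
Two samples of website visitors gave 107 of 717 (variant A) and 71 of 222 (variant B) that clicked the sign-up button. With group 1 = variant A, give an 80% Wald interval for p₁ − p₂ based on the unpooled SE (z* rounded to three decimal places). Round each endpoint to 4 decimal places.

(-0.2142, -0.1270)

p̂₁ = 0.14923, p̂₂ = 0.31982, so the observed difference is -0.17059.
Unpooled SE = √(p̂₁(1−p̂₁)/n₁ + p̂₂(1−p̂₂)/n₂) = √(0.000177075 + 0.000979888) = 0.034014.
For 80% confidence, z* = 1.282. Margin = 1.282·0.034014 = 0.04361.
So the interval runs from -0.2142 to -0.1270.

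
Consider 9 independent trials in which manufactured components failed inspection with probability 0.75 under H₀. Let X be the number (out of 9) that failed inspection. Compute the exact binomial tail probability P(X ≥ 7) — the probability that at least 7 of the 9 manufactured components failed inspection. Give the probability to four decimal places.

X is binomial with n = 9 and p = 0.75.
P(X ≥ 7) = C(9,7)·0.75^7·0.25^2 + C(9,8)·0.75^8·0.25^1 + C(9,9)·0.75^9·0.25^0.
= 0.300339 + 0.225254 + 0.075085 = 0.6007.

P = 0.6007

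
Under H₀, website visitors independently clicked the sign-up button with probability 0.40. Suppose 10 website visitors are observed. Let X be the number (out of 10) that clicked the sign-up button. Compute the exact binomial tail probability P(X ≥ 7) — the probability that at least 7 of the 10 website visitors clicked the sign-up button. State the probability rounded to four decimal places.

P = 0.0548

X is binomial with n = 10 and p = 0.40.
P(X ≥ 7) = C(10,7)·0.40^7·0.60^3 + C(10,8)·0.40^8·0.60^2 + C(10,9)·0.40^9·0.60^1 + C(10,10)·0.40^10·0.60^0.
= 0.042467 + 0.010617 + 0.001573 + 0.000105 = 0.0548.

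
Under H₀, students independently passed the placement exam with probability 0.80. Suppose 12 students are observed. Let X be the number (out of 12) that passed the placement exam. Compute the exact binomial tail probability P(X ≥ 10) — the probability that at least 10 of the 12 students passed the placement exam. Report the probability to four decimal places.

P = 0.5583

X is binomial with n = 12 and p = 0.80.
P(X ≥ 10) = C(12,10)·0.80^10·0.20^2 + C(12,11)·0.80^11·0.20^1 + C(12,12)·0.80^12·0.20^0.
= 0.283468 + 0.206158 + 0.068719 = 0.5583.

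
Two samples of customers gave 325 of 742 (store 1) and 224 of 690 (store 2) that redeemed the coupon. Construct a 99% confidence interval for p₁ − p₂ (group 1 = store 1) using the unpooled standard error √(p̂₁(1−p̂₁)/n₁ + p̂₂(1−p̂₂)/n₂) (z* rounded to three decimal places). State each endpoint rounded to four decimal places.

p̂₁ = 325/742 = 0.43801, p̂₂ = 224/690 = 0.32464; p̂₁ − p̂₂ = 0.11337.
SE = √(0.000331748 + 0.000317751) = √0.000649499 = 0.025485.
The 99% critical value is z* = 2.576. Margin = 2.576·0.025485 = 0.06565.
Interval: 0.11337 ± 0.06565 → (0.0477, 0.1790).

(0.0477, 0.1790)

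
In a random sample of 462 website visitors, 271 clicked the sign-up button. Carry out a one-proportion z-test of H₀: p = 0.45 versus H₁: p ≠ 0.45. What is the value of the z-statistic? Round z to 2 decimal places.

z = 5.90

Sample proportion p̂ = 271/462 = 0.58658.
Under H₀, SE = √(p₀(1−p₀)/n) = √(0.45·0.55/462) = √0.000535714 = 0.023146.
z = (0.58658 − 0.45)/0.023146 = 0.13658/0.023146 = 5.90.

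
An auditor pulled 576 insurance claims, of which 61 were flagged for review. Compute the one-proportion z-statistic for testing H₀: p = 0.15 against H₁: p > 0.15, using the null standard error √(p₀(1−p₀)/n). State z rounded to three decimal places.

With x = 61 successes in n = 576, p̂ = 0.10590.
SE₀ = √(0.15·0.85/576) = 0.014878.
z = (0.10590 − 0.15)/0.014878 = -0.04410/0.014878 = -2.964.

z = -2.964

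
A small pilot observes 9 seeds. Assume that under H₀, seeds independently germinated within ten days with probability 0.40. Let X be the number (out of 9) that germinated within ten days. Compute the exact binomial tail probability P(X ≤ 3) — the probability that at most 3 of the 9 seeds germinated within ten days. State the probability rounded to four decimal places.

X is binomial with n = 9 and p = 0.40.
P(X ≤ 3) = C(9,0)·0.40^0·0.60^9 + C(9,1)·0.40^1·0.60^8 + C(9,2)·0.40^2·0.60^7 + C(9,3)·0.40^3·0.60^6.
= 0.010078 + 0.060466 + 0.161243 + 0.250823 = 0.4826.

P = 0.4826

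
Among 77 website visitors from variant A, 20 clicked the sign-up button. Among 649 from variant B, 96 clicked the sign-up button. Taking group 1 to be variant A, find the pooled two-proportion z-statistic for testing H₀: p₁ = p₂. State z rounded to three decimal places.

Sample proportions: p̂₁ = 20/77 = 0.25974 and p̂₂ = 96/649 = 0.14792.
Pooled p̂ = (20+96)/(77+649) = 116/726 = 0.15978.
Pooled SE = √[0.1342501·0.01452785] ≈ 0.044163.
z = (p̂₁ − p̂₂)/SE = (0.25974 − 0.14792)/0.044163 = 0.11182/0.044163 = 2.532.

z = 2.532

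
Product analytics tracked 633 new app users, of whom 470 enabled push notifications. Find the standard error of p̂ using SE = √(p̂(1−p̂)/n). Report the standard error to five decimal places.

SE = 0.01738

The sample proportion is 470/633 = 0.74250.
p̂(1−p̂) = 0.191194.
Dividing by n and taking the root: √0.000302044 = 0.01738.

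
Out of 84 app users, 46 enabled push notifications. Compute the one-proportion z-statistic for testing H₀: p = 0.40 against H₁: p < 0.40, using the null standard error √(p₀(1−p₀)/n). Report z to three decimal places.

z = 2.762

With x = 46 successes in n = 84, p̂ = 0.54762.
Under H₀, SE = √(p₀(1−p₀)/n) = √(0.40·0.60/84) = √0.002857143 = 0.053452.
z = (p̂ − p₀)/SE = (0.54762 − 0.40)/0.053452 = 2.762.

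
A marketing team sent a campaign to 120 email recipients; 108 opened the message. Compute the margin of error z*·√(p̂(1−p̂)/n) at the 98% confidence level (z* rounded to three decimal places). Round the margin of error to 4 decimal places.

Sample proportion p̂ = 108/120 = 0.90000.
SE(p̂) = √(0.90000·0.10000/120) = 0.027386.
z* = 2.326 at the 98% level.
Margin of error = z*·SE = 2.326 × 0.027386 = 0.0637.

ME = 0.0637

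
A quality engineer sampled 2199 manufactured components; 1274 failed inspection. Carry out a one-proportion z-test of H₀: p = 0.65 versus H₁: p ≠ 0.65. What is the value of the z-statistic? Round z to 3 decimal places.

Sample proportion p̂ = 1274/2199 = 0.57935.
Null standard error: √(0.65·0.35/2199) = √0.000103456 = 0.010171.
Test statistic: z = -0.07065/0.010171 = -6.946.

z = -6.946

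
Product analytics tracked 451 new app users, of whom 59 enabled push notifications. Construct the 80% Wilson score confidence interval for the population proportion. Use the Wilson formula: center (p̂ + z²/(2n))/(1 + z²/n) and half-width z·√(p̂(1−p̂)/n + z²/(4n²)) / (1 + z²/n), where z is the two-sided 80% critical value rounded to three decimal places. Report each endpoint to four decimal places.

(0.1118, 0.1525)

p̂ = 59/451 = 0.13082; z = 1.282, so z² = 1.643524.
1 + z²/n = 1.003644.
Center = (0.13082 + 0.001822)/1.003644 = 0.13216.
Radicand: p̂(1−p̂)/n + z²/(4n²) = 0.000252121 + 0.000002020 = 0.000254141.
Half-width = z·√(radicand)/denom = 1.282·0.015942/1.003644 = 0.02036.
Interval: 0.13216 ± 0.02036 → (0.1118, 0.1525).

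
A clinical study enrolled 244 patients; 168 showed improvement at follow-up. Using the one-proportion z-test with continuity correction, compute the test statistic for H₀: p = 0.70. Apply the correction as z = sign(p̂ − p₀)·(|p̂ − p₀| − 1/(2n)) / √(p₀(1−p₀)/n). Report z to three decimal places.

z = -0.321

Sample proportion p̂ = 168/244 = 0.68852. p̂ − p₀ = -0.011475.
1/(2n) = 0.002049.
Corrected numerator: |-0.011475| − 0.002049 = 0.009426.
SE₀ = √(0.70·0.30/244) = 0.029337.
z = −0.009426/0.029337 = -0.321.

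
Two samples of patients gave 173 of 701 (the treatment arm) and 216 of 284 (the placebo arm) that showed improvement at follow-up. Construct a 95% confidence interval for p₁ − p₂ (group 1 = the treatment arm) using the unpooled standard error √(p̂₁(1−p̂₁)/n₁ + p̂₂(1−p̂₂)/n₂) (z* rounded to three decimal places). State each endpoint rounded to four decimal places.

(-0.5728, -0.4548)

p̂₁ = 173/701 = 0.24679, p̂₂ = 216/284 = 0.76056; p̂₁ − p̂₂ = -0.51377.
Unpooled SE = √(p̂₁(1−p̂₁)/n₁ + p̂₂(1−p̂₂)/n₂) = √(0.000265171 + 0.000641221) = 0.030106.
The 95% critical value is z* = 1.960. Margin = 1.960·0.030106 = 0.05901.
CI: -0.51377 ± 0.05901 = (-0.5728, -0.4548).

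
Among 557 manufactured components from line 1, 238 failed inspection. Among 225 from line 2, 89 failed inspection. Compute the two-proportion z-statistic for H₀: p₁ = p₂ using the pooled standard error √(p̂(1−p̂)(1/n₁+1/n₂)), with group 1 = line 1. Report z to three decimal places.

Sample proportions: p̂₁ = 238/557 = 0.42729 and p̂₂ = 89/225 = 0.39556.
Pooled p̂ = (238+89)/(557+225) = 327/782 = 0.41816.
Pooled SE = √[0.2433020·0.00623978] ≈ 0.038963.
z = (p̂₁ − p̂₂)/SE = (0.42729 − 0.39556)/0.038963 = 0.03173/0.038963 = 0.814.

z = 0.814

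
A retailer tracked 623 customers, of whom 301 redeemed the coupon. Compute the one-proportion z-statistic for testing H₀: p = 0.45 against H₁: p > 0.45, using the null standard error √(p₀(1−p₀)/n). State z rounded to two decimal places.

p̂ = 301/623 = 0.48315.
SE₀ = √(0.45·0.55/623) = 0.019932.
Test statistic: z = 0.03315/0.019932 = 1.66.

z = 1.66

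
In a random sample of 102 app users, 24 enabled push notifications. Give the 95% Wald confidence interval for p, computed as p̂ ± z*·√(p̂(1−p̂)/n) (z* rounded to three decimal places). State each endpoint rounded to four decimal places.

(0.1530, 0.3176)

The sample proportion is 24/102 = 0.23529.
SE(p̂) = √(0.23529·0.76471/102) = 0.042000.
For 95% confidence, z* = 1.960.
Margin = 1.960·0.042000 = 0.08232.
So the interval runs from 0.1530 to 0.3176.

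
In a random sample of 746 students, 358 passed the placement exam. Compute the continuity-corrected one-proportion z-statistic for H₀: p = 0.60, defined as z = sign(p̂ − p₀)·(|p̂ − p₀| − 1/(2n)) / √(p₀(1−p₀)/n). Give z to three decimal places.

z = -6.659

The sample proportion is 358/746 = 0.47989. p̂ − p₀ = -0.120107.
Continuity correction 1/(2n) = 1/1492 = 0.000670.
Corrected numerator: |-0.120107| − 0.000670 = 0.119437.
Null standard error: √(0.60·0.40/746) = √0.000321716 = 0.017936.
z = −0.119437/0.017936 = -6.659.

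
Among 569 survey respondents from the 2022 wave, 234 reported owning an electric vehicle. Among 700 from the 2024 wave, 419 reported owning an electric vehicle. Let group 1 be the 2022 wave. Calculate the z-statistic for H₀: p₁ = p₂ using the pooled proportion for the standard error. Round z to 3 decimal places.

z = -6.640

p̂₁ = 234/569 = 0.41125, p̂₂ = 419/700 = 0.59857.
Pooled p̂ = (234+419)/(569+700) = 653/1269 = 0.51458.
Pooled SE = √[0.2497875·0.00318604] ≈ 0.028211.
z = -0.18732/0.028211 = -6.640.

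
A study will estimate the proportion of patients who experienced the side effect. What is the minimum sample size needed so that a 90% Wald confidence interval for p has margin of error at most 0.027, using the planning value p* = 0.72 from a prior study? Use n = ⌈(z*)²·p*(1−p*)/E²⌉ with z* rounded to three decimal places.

For 90% confidence, z* = 1.645.
p*(1−p*) = 0.72·0.28 = 0.2016.
Required n before rounding: 2.706025 × 0.2016 / 0.027² = 748.333.
Rounding up, n = 749.

n = 749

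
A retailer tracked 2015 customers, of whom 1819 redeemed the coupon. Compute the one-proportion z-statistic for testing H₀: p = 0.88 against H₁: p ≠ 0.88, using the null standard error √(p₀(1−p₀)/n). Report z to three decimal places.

p̂ = 1819/2015 = 0.90273.
SE₀ = √(0.88·0.12/2015) = 0.007239.
Test statistic: z = 0.02273/0.007239 = 3.140.

z = 3.140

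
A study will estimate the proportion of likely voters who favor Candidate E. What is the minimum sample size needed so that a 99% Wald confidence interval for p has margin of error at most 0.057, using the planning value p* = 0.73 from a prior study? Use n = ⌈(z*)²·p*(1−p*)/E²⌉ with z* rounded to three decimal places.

The 99% critical value is z* = 2.576.
p*(1−p*) = 0.1971.
Required n before rounding: 6.635776 × 0.1971 / 0.057² = 402.558.
Rounding up, n = 403.

n = 403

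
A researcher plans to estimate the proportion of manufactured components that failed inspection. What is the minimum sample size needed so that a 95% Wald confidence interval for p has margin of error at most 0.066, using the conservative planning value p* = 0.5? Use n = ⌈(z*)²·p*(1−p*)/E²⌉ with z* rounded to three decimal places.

n = 221

z* = 1.960 at the 95% level.
p*(1−p*) = 0.50·0.50 = 0.2500.
(z*)²·p*(1−p*)/E² = 3.841600·0.2500/0.004356 = 220.478.
⌈220.478⌉ = 221.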